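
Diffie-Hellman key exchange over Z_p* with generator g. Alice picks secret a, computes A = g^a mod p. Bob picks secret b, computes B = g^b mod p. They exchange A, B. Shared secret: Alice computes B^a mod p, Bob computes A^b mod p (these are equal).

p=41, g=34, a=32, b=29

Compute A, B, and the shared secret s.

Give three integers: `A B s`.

Answer: 10 13 37

Derivation:
A = 34^32 mod 41  (bits of 32 = 100000)
  bit 0 = 1: r = r^2 * 34 mod 41 = 1^2 * 34 = 1*34 = 34
  bit 1 = 0: r = r^2 mod 41 = 34^2 = 8
  bit 2 = 0: r = r^2 mod 41 = 8^2 = 23
  bit 3 = 0: r = r^2 mod 41 = 23^2 = 37
  bit 4 = 0: r = r^2 mod 41 = 37^2 = 16
  bit 5 = 0: r = r^2 mod 41 = 16^2 = 10
  -> A = 10
B = 34^29 mod 41  (bits of 29 = 11101)
  bit 0 = 1: r = r^2 * 34 mod 41 = 1^2 * 34 = 1*34 = 34
  bit 1 = 1: r = r^2 * 34 mod 41 = 34^2 * 34 = 8*34 = 26
  bit 2 = 1: r = r^2 * 34 mod 41 = 26^2 * 34 = 20*34 = 24
  bit 3 = 0: r = r^2 mod 41 = 24^2 = 2
  bit 4 = 1: r = r^2 * 34 mod 41 = 2^2 * 34 = 4*34 = 13
  -> B = 13
s = B^a = 13^32 mod 41  (bits of 32 = 100000)
  bit 0 = 1: r = r^2 * 13 mod 41 = 1^2 * 13 = 1*13 = 13
  bit 1 = 0: r = r^2 mod 41 = 13^2 = 5
  bit 2 = 0: r = r^2 mod 41 = 5^2 = 25
  bit 3 = 0: r = r^2 mod 41 = 25^2 = 10
  bit 4 = 0: r = r^2 mod 41 = 10^2 = 18
  bit 5 = 0: r = r^2 mod 41 = 18^2 = 37
  -> s = B^a = 37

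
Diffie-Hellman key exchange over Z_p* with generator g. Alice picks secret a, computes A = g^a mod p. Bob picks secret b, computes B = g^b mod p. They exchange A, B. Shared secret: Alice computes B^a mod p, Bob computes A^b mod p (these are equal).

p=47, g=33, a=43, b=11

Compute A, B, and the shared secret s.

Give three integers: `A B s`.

A = 33^43 mod 47  (bits of 43 = 101011)
  bit 0 = 1: r = r^2 * 33 mod 47 = 1^2 * 33 = 1*33 = 33
  bit 1 = 0: r = r^2 mod 47 = 33^2 = 8
  bit 2 = 1: r = r^2 * 33 mod 47 = 8^2 * 33 = 17*33 = 44
  bit 3 = 0: r = r^2 mod 47 = 44^2 = 9
  bit 4 = 1: r = r^2 * 33 mod 47 = 9^2 * 33 = 34*33 = 41
  bit 5 = 1: r = r^2 * 33 mod 47 = 41^2 * 33 = 36*33 = 13
  -> A = 13
B = 33^11 mod 47  (bits of 11 = 1011)
  bit 0 = 1: r = r^2 * 33 mod 47 = 1^2 * 33 = 1*33 = 33
  bit 1 = 0: r = r^2 mod 47 = 33^2 = 8
  bit 2 = 1: r = r^2 * 33 mod 47 = 8^2 * 33 = 17*33 = 44
  bit 3 = 1: r = r^2 * 33 mod 47 = 44^2 * 33 = 9*33 = 15
  -> B = 15
s = B^a = 15^43 mod 47  (bits of 43 = 101011)
  bit 0 = 1: r = r^2 * 15 mod 47 = 1^2 * 15 = 1*15 = 15
  bit 1 = 0: r = r^2 mod 47 = 15^2 = 37
  bit 2 = 1: r = r^2 * 15 mod 47 = 37^2 * 15 = 6*15 = 43
  bit 3 = 0: r = r^2 mod 47 = 43^2 = 16
  bit 4 = 1: r = r^2 * 15 mod 47 = 16^2 * 15 = 21*15 = 33
  bit 5 = 1: r = r^2 * 15 mod 47 = 33^2 * 15 = 8*15 = 26
  -> s = B^a = 26

Answer: 13 15 26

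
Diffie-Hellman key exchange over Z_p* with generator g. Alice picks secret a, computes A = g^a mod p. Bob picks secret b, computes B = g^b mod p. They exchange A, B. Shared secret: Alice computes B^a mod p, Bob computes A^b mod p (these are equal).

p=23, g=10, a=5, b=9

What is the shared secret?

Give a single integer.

A = 10^5 mod 23  (bits of 5 = 101)
  bit 0 = 1: r = r^2 * 10 mod 23 = 1^2 * 10 = 1*10 = 10
  bit 1 = 0: r = r^2 mod 23 = 10^2 = 8
  bit 2 = 1: r = r^2 * 10 mod 23 = 8^2 * 10 = 18*10 = 19
  -> A = 19
B = 10^9 mod 23  (bits of 9 = 1001)
  bit 0 = 1: r = r^2 * 10 mod 23 = 1^2 * 10 = 1*10 = 10
  bit 1 = 0: r = r^2 mod 23 = 10^2 = 8
  bit 2 = 0: r = r^2 mod 23 = 8^2 = 18
  bit 3 = 1: r = r^2 * 10 mod 23 = 18^2 * 10 = 2*10 = 20
  -> B = 20
s = B^a = 20^5 mod 23  (bits of 5 = 101)
  bit 0 = 1: r = r^2 * 20 mod 23 = 1^2 * 20 = 1*20 = 20
  bit 1 = 0: r = r^2 mod 23 = 20^2 = 9
  bit 2 = 1: r = r^2 * 20 mod 23 = 9^2 * 20 = 12*20 = 10
  -> s = B^a = 10

Answer: 10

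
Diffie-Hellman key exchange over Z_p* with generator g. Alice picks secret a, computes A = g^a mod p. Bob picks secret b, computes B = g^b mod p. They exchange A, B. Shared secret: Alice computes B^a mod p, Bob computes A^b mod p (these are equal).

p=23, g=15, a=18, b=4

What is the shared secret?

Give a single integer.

Answer: 13

Derivation:
A = 15^18 mod 23  (bits of 18 = 10010)
  bit 0 = 1: r = r^2 * 15 mod 23 = 1^2 * 15 = 1*15 = 15
  bit 1 = 0: r = r^2 mod 23 = 15^2 = 18
  bit 2 = 0: r = r^2 mod 23 = 18^2 = 2
  bit 3 = 1: r = r^2 * 15 mod 23 = 2^2 * 15 = 4*15 = 14
  bit 4 = 0: r = r^2 mod 23 = 14^2 = 12
  -> A = 12
B = 15^4 mod 23  (bits of 4 = 100)
  bit 0 = 1: r = r^2 * 15 mod 23 = 1^2 * 15 = 1*15 = 15
  bit 1 = 0: r = r^2 mod 23 = 15^2 = 18
  bit 2 = 0: r = r^2 mod 23 = 18^2 = 2
  -> B = 2
s = B^a = 2^18 mod 23  (bits of 18 = 10010)
  bit 0 = 1: r = r^2 * 2 mod 23 = 1^2 * 2 = 1*2 = 2
  bit 1 = 0: r = r^2 mod 23 = 2^2 = 4
  bit 2 = 0: r = r^2 mod 23 = 4^2 = 16
  bit 3 = 1: r = r^2 * 2 mod 23 = 16^2 * 2 = 3*2 = 6
  bit 4 = 0: r = r^2 mod 23 = 6^2 = 13
  -> s = B^a = 13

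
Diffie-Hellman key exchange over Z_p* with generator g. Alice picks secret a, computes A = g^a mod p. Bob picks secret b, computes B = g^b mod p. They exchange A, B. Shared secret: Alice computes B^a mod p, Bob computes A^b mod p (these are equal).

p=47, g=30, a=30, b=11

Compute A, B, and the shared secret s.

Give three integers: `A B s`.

A = 30^30 mod 47  (bits of 30 = 11110)
  bit 0 = 1: r = r^2 * 30 mod 47 = 1^2 * 30 = 1*30 = 30
  bit 1 = 1: r = r^2 * 30 mod 47 = 30^2 * 30 = 7*30 = 22
  bit 2 = 1: r = r^2 * 30 mod 47 = 22^2 * 30 = 14*30 = 44
  bit 3 = 1: r = r^2 * 30 mod 47 = 44^2 * 30 = 9*30 = 35
  bit 4 = 0: r = r^2 mod 47 = 35^2 = 3
  -> A = 3
B = 30^11 mod 47  (bits of 11 = 1011)
  bit 0 = 1: r = r^2 * 30 mod 47 = 1^2 * 30 = 1*30 = 30
  bit 1 = 0: r = r^2 mod 47 = 30^2 = 7
  bit 2 = 1: r = r^2 * 30 mod 47 = 7^2 * 30 = 2*30 = 13
  bit 3 = 1: r = r^2 * 30 mod 47 = 13^2 * 30 = 28*30 = 41
  -> B = 41
s = B^a = 41^30 mod 47  (bits of 30 = 11110)
  bit 0 = 1: r = r^2 * 41 mod 47 = 1^2 * 41 = 1*41 = 41
  bit 1 = 1: r = r^2 * 41 mod 47 = 41^2 * 41 = 36*41 = 19
  bit 2 = 1: r = r^2 * 41 mod 47 = 19^2 * 41 = 32*41 = 43
  bit 3 = 1: r = r^2 * 41 mod 47 = 43^2 * 41 = 16*41 = 45
  bit 4 = 0: r = r^2 mod 47 = 45^2 = 4
  -> s = B^a = 4

Answer: 3 41 4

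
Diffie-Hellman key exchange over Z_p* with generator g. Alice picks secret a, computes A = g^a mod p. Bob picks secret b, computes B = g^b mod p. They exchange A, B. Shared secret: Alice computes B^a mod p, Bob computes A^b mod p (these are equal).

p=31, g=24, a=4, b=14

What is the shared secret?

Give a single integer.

A = 24^4 mod 31  (bits of 4 = 100)
  bit 0 = 1: r = r^2 * 24 mod 31 = 1^2 * 24 = 1*24 = 24
  bit 1 = 0: r = r^2 mod 31 = 24^2 = 18
  bit 2 = 0: r = r^2 mod 31 = 18^2 = 14
  -> A = 14
B = 24^14 mod 31  (bits of 14 = 1110)
  bit 0 = 1: r = r^2 * 24 mod 31 = 1^2 * 24 = 1*24 = 24
  bit 1 = 1: r = r^2 * 24 mod 31 = 24^2 * 24 = 18*24 = 29
  bit 2 = 1: r = r^2 * 24 mod 31 = 29^2 * 24 = 4*24 = 3
  bit 3 = 0: r = r^2 mod 31 = 3^2 = 9
  -> B = 9
s = B^a = 9^4 mod 31  (bits of 4 = 100)
  bit 0 = 1: r = r^2 * 9 mod 31 = 1^2 * 9 = 1*9 = 9
  bit 1 = 0: r = r^2 mod 31 = 9^2 = 19
  bit 2 = 0: r = r^2 mod 31 = 19^2 = 20
  -> s = B^a = 20

Answer: 20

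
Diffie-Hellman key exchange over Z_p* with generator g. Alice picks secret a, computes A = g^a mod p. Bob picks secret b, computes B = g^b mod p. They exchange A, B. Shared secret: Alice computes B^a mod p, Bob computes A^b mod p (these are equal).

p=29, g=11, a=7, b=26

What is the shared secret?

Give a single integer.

A = 11^7 mod 29  (bits of 7 = 111)
  bit 0 = 1: r = r^2 * 11 mod 29 = 1^2 * 11 = 1*11 = 11
  bit 1 = 1: r = r^2 * 11 mod 29 = 11^2 * 11 = 5*11 = 26
  bit 2 = 1: r = r^2 * 11 mod 29 = 26^2 * 11 = 9*11 = 12
  -> A = 12
B = 11^26 mod 29  (bits of 26 = 11010)
  bit 0 = 1: r = r^2 * 11 mod 29 = 1^2 * 11 = 1*11 = 11
  bit 1 = 1: r = r^2 * 11 mod 29 = 11^2 * 11 = 5*11 = 26
  bit 2 = 0: r = r^2 mod 29 = 26^2 = 9
  bit 3 = 1: r = r^2 * 11 mod 29 = 9^2 * 11 = 23*11 = 21
  bit 4 = 0: r = r^2 mod 29 = 21^2 = 6
  -> B = 6
s = B^a = 6^7 mod 29  (bits of 7 = 111)
  bit 0 = 1: r = r^2 * 6 mod 29 = 1^2 * 6 = 1*6 = 6
  bit 1 = 1: r = r^2 * 6 mod 29 = 6^2 * 6 = 7*6 = 13
  bit 2 = 1: r = r^2 * 6 mod 29 = 13^2 * 6 = 24*6 = 28
  -> s = B^a = 28

Answer: 28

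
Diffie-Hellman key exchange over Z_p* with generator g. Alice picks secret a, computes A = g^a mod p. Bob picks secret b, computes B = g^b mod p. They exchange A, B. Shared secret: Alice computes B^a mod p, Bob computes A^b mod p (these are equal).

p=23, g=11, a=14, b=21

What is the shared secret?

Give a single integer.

Answer: 8

Derivation:
A = 11^14 mod 23  (bits of 14 = 1110)
  bit 0 = 1: r = r^2 * 11 mod 23 = 1^2 * 11 = 1*11 = 11
  bit 1 = 1: r = r^2 * 11 mod 23 = 11^2 * 11 = 6*11 = 20
  bit 2 = 1: r = r^2 * 11 mod 23 = 20^2 * 11 = 9*11 = 7
  bit 3 = 0: r = r^2 mod 23 = 7^2 = 3
  -> A = 3
B = 11^21 mod 23  (bits of 21 = 10101)
  bit 0 = 1: r = r^2 * 11 mod 23 = 1^2 * 11 = 1*11 = 11
  bit 1 = 0: r = r^2 mod 23 = 11^2 = 6
  bit 2 = 1: r = r^2 * 11 mod 23 = 6^2 * 11 = 13*11 = 5
  bit 3 = 0: r = r^2 mod 23 = 5^2 = 2
  bit 4 = 1: r = r^2 * 11 mod 23 = 2^2 * 11 = 4*11 = 21
  -> B = 21
s = B^a = 21^14 mod 23  (bits of 14 = 1110)
  bit 0 = 1: r = r^2 * 21 mod 23 = 1^2 * 21 = 1*21 = 21
  bit 1 = 1: r = r^2 * 21 mod 23 = 21^2 * 21 = 4*21 = 15
  bit 2 = 1: r = r^2 * 21 mod 23 = 15^2 * 21 = 18*21 = 10
  bit 3 = 0: r = r^2 mod 23 = 10^2 = 8
  -> s = B^a = 8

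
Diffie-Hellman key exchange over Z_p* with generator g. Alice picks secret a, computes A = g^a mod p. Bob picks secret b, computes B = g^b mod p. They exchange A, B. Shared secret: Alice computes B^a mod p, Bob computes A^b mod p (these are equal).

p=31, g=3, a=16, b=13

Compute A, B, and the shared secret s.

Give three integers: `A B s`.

Answer: 28 24 7

Derivation:
A = 3^16 mod 31  (bits of 16 = 10000)
  bit 0 = 1: r = r^2 * 3 mod 31 = 1^2 * 3 = 1*3 = 3
  bit 1 = 0: r = r^2 mod 31 = 3^2 = 9
  bit 2 = 0: r = r^2 mod 31 = 9^2 = 19
  bit 3 = 0: r = r^2 mod 31 = 19^2 = 20
  bit 4 = 0: r = r^2 mod 31 = 20^2 = 28
  -> A = 28
B = 3^13 mod 31  (bits of 13 = 1101)
  bit 0 = 1: r = r^2 * 3 mod 31 = 1^2 * 3 = 1*3 = 3
  bit 1 = 1: r = r^2 * 3 mod 31 = 3^2 * 3 = 9*3 = 27
  bit 2 = 0: r = r^2 mod 31 = 27^2 = 16
  bit 3 = 1: r = r^2 * 3 mod 31 = 16^2 * 3 = 8*3 = 24
  -> B = 24
s = B^a = 24^16 mod 31  (bits of 16 = 10000)
  bit 0 = 1: r = r^2 * 24 mod 31 = 1^2 * 24 = 1*24 = 24
  bit 1 = 0: r = r^2 mod 31 = 24^2 = 18
  bit 2 = 0: r = r^2 mod 31 = 18^2 = 14
  bit 3 = 0: r = r^2 mod 31 = 14^2 = 10
  bit 4 = 0: r = r^2 mod 31 = 10^2 = 7
  -> s = B^a = 7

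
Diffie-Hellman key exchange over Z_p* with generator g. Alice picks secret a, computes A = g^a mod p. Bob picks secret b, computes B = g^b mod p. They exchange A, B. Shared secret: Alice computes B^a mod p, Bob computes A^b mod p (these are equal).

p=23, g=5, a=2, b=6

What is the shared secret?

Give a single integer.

A = 5^2 mod 23  (bits of 2 = 10)
  bit 0 = 1: r = r^2 * 5 mod 23 = 1^2 * 5 = 1*5 = 5
  bit 1 = 0: r = r^2 mod 23 = 5^2 = 2
  -> A = 2
B = 5^6 mod 23  (bits of 6 = 110)
  bit 0 = 1: r = r^2 * 5 mod 23 = 1^2 * 5 = 1*5 = 5
  bit 1 = 1: r = r^2 * 5 mod 23 = 5^2 * 5 = 2*5 = 10
  bit 2 = 0: r = r^2 mod 23 = 10^2 = 8
  -> B = 8
s = B^a = 8^2 mod 23  (bits of 2 = 10)
  bit 0 = 1: r = r^2 * 8 mod 23 = 1^2 * 8 = 1*8 = 8
  bit 1 = 0: r = r^2 mod 23 = 8^2 = 18
  -> s = B^a = 18

Answer: 18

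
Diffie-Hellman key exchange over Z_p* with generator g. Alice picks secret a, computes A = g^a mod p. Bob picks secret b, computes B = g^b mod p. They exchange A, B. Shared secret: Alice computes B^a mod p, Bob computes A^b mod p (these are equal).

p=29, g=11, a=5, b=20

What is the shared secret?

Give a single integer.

Answer: 24

Derivation:
A = 11^5 mod 29  (bits of 5 = 101)
  bit 0 = 1: r = r^2 * 11 mod 29 = 1^2 * 11 = 1*11 = 11
  bit 1 = 0: r = r^2 mod 29 = 11^2 = 5
  bit 2 = 1: r = r^2 * 11 mod 29 = 5^2 * 11 = 25*11 = 14
  -> A = 14
B = 11^20 mod 29  (bits of 20 = 10100)
  bit 0 = 1: r = r^2 * 11 mod 29 = 1^2 * 11 = 1*11 = 11
  bit 1 = 0: r = r^2 mod 29 = 11^2 = 5
  bit 2 = 1: r = r^2 * 11 mod 29 = 5^2 * 11 = 25*11 = 14
  bit 3 = 0: r = r^2 mod 29 = 14^2 = 22
  bit 4 = 0: r = r^2 mod 29 = 22^2 = 20
  -> B = 20
s = B^a = 20^5 mod 29  (bits of 5 = 101)
  bit 0 = 1: r = r^2 * 20 mod 29 = 1^2 * 20 = 1*20 = 20
  bit 1 = 0: r = r^2 mod 29 = 20^2 = 23
  bit 2 = 1: r = r^2 * 20 mod 29 = 23^2 * 20 = 7*20 = 24
  -> s = B^a = 24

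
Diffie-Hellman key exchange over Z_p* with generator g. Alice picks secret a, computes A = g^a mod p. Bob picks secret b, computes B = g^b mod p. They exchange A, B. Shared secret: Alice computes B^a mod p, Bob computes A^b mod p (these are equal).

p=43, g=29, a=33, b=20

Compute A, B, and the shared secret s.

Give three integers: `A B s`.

A = 29^33 mod 43  (bits of 33 = 100001)
  bit 0 = 1: r = r^2 * 29 mod 43 = 1^2 * 29 = 1*29 = 29
  bit 1 = 0: r = r^2 mod 43 = 29^2 = 24
  bit 2 = 0: r = r^2 mod 43 = 24^2 = 17
  bit 3 = 0: r = r^2 mod 43 = 17^2 = 31
  bit 4 = 0: r = r^2 mod 43 = 31^2 = 15
  bit 5 = 1: r = r^2 * 29 mod 43 = 15^2 * 29 = 10*29 = 32
  -> A = 32
B = 29^20 mod 43  (bits of 20 = 10100)
  bit 0 = 1: r = r^2 * 29 mod 43 = 1^2 * 29 = 1*29 = 29
  bit 1 = 0: r = r^2 mod 43 = 29^2 = 24
  bit 2 = 1: r = r^2 * 29 mod 43 = 24^2 * 29 = 17*29 = 20
  bit 3 = 0: r = r^2 mod 43 = 20^2 = 13
  bit 4 = 0: r = r^2 mod 43 = 13^2 = 40
  -> B = 40
s = B^a = 40^33 mod 43  (bits of 33 = 100001)
  bit 0 = 1: r = r^2 * 40 mod 43 = 1^2 * 40 = 1*40 = 40
  bit 1 = 0: r = r^2 mod 43 = 40^2 = 9
  bit 2 = 0: r = r^2 mod 43 = 9^2 = 38
  bit 3 = 0: r = r^2 mod 43 = 38^2 = 25
  bit 4 = 0: r = r^2 mod 43 = 25^2 = 23
  bit 5 = 1: r = r^2 * 40 mod 43 = 23^2 * 40 = 13*40 = 4
  -> s = B^a = 4

Answer: 32 40 4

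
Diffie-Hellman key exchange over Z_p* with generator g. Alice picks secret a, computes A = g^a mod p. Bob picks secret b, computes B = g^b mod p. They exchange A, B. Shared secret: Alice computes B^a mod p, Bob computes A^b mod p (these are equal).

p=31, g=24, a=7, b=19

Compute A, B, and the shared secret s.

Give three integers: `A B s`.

A = 24^7 mod 31  (bits of 7 = 111)
  bit 0 = 1: r = r^2 * 24 mod 31 = 1^2 * 24 = 1*24 = 24
  bit 1 = 1: r = r^2 * 24 mod 31 = 24^2 * 24 = 18*24 = 29
  bit 2 = 1: r = r^2 * 24 mod 31 = 29^2 * 24 = 4*24 = 3
  -> A = 3
B = 24^19 mod 31  (bits of 19 = 10011)
  bit 0 = 1: r = r^2 * 24 mod 31 = 1^2 * 24 = 1*24 = 24
  bit 1 = 0: r = r^2 mod 31 = 24^2 = 18
  bit 2 = 0: r = r^2 mod 31 = 18^2 = 14
  bit 3 = 1: r = r^2 * 24 mod 31 = 14^2 * 24 = 10*24 = 23
  bit 4 = 1: r = r^2 * 24 mod 31 = 23^2 * 24 = 2*24 = 17
  -> B = 17
s = B^a = 17^7 mod 31  (bits of 7 = 111)
  bit 0 = 1: r = r^2 * 17 mod 31 = 1^2 * 17 = 1*17 = 17
  bit 1 = 1: r = r^2 * 17 mod 31 = 17^2 * 17 = 10*17 = 15
  bit 2 = 1: r = r^2 * 17 mod 31 = 15^2 * 17 = 8*17 = 12
  -> s = B^a = 12

Answer: 3 17 12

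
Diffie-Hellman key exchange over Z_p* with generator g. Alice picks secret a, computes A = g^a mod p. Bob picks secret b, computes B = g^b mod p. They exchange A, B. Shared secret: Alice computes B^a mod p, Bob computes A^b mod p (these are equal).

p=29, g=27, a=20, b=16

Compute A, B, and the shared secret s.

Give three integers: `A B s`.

A = 27^20 mod 29  (bits of 20 = 10100)
  bit 0 = 1: r = r^2 * 27 mod 29 = 1^2 * 27 = 1*27 = 27
  bit 1 = 0: r = r^2 mod 29 = 27^2 = 4
  bit 2 = 1: r = r^2 * 27 mod 29 = 4^2 * 27 = 16*27 = 26
  bit 3 = 0: r = r^2 mod 29 = 26^2 = 9
  bit 4 = 0: r = r^2 mod 29 = 9^2 = 23
  -> A = 23
B = 27^16 mod 29  (bits of 16 = 10000)
  bit 0 = 1: r = r^2 * 27 mod 29 = 1^2 * 27 = 1*27 = 27
  bit 1 = 0: r = r^2 mod 29 = 27^2 = 4
  bit 2 = 0: r = r^2 mod 29 = 4^2 = 16
  bit 3 = 0: r = r^2 mod 29 = 16^2 = 24
  bit 4 = 0: r = r^2 mod 29 = 24^2 = 25
  -> B = 25
s = B^a = 25^20 mod 29  (bits of 20 = 10100)
  bit 0 = 1: r = r^2 * 25 mod 29 = 1^2 * 25 = 1*25 = 25
  bit 1 = 0: r = r^2 mod 29 = 25^2 = 16
  bit 2 = 1: r = r^2 * 25 mod 29 = 16^2 * 25 = 24*25 = 20
  bit 3 = 0: r = r^2 mod 29 = 20^2 = 23
  bit 4 = 0: r = r^2 mod 29 = 23^2 = 7
  -> s = B^a = 7

Answer: 23 25 7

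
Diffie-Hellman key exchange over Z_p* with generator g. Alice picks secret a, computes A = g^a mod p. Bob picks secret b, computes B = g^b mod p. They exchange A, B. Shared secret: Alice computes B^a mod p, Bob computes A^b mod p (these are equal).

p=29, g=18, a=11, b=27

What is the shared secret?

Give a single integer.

Answer: 26

Derivation:
A = 18^11 mod 29  (bits of 11 = 1011)
  bit 0 = 1: r = r^2 * 18 mod 29 = 1^2 * 18 = 1*18 = 18
  bit 1 = 0: r = r^2 mod 29 = 18^2 = 5
  bit 2 = 1: r = r^2 * 18 mod 29 = 5^2 * 18 = 25*18 = 15
  bit 3 = 1: r = r^2 * 18 mod 29 = 15^2 * 18 = 22*18 = 19
  -> A = 19
B = 18^27 mod 29  (bits of 27 = 11011)
  bit 0 = 1: r = r^2 * 18 mod 29 = 1^2 * 18 = 1*18 = 18
  bit 1 = 1: r = r^2 * 18 mod 29 = 18^2 * 18 = 5*18 = 3
  bit 2 = 0: r = r^2 mod 29 = 3^2 = 9
  bit 3 = 1: r = r^2 * 18 mod 29 = 9^2 * 18 = 23*18 = 8
  bit 4 = 1: r = r^2 * 18 mod 29 = 8^2 * 18 = 6*18 = 21
  -> B = 21
s = B^a = 21^11 mod 29  (bits of 11 = 1011)
  bit 0 = 1: r = r^2 * 21 mod 29 = 1^2 * 21 = 1*21 = 21
  bit 1 = 0: r = r^2 mod 29 = 21^2 = 6
  bit 2 = 1: r = r^2 * 21 mod 29 = 6^2 * 21 = 7*21 = 2
  bit 3 = 1: r = r^2 * 21 mod 29 = 2^2 * 21 = 4*21 = 26
  -> s = B^a = 26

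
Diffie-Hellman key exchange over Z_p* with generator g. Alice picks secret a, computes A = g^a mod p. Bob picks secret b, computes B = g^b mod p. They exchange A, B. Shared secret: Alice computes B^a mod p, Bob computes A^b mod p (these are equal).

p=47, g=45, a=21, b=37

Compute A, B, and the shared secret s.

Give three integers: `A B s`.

Answer: 35 19 22

Derivation:
A = 45^21 mod 47  (bits of 21 = 10101)
  bit 0 = 1: r = r^2 * 45 mod 47 = 1^2 * 45 = 1*45 = 45
  bit 1 = 0: r = r^2 mod 47 = 45^2 = 4
  bit 2 = 1: r = r^2 * 45 mod 47 = 4^2 * 45 = 16*45 = 15
  bit 3 = 0: r = r^2 mod 47 = 15^2 = 37
  bit 4 = 1: r = r^2 * 45 mod 47 = 37^2 * 45 = 6*45 = 35
  -> A = 35
B = 45^37 mod 47  (bits of 37 = 100101)
  bit 0 = 1: r = r^2 * 45 mod 47 = 1^2 * 45 = 1*45 = 45
  bit 1 = 0: r = r^2 mod 47 = 45^2 = 4
  bit 2 = 0: r = r^2 mod 47 = 4^2 = 16
  bit 3 = 1: r = r^2 * 45 mod 47 = 16^2 * 45 = 21*45 = 5
  bit 4 = 0: r = r^2 mod 47 = 5^2 = 25
  bit 5 = 1: r = r^2 * 45 mod 47 = 25^2 * 45 = 14*45 = 19
  -> B = 19
s = B^a = 19^21 mod 47  (bits of 21 = 10101)
  bit 0 = 1: r = r^2 * 19 mod 47 = 1^2 * 19 = 1*19 = 19
  bit 1 = 0: r = r^2 mod 47 = 19^2 = 32
  bit 2 = 1: r = r^2 * 19 mod 47 = 32^2 * 19 = 37*19 = 45
  bit 3 = 0: r = r^2 mod 47 = 45^2 = 4
  bit 4 = 1: r = r^2 * 19 mod 47 = 4^2 * 19 = 16*19 = 22
  -> s = B^a = 22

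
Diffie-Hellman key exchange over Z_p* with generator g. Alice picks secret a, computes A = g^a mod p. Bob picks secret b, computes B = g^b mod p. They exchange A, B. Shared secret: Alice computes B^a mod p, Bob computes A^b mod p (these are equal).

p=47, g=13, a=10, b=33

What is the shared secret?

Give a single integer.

A = 13^10 mod 47  (bits of 10 = 1010)
  bit 0 = 1: r = r^2 * 13 mod 47 = 1^2 * 13 = 1*13 = 13
  bit 1 = 0: r = r^2 mod 47 = 13^2 = 28
  bit 2 = 1: r = r^2 * 13 mod 47 = 28^2 * 13 = 32*13 = 40
  bit 3 = 0: r = r^2 mod 47 = 40^2 = 2
  -> A = 2
B = 13^33 mod 47  (bits of 33 = 100001)
  bit 0 = 1: r = r^2 * 13 mod 47 = 1^2 * 13 = 1*13 = 13
  bit 1 = 0: r = r^2 mod 47 = 13^2 = 28
  bit 2 = 0: r = r^2 mod 47 = 28^2 = 32
  bit 3 = 0: r = r^2 mod 47 = 32^2 = 37
  bit 4 = 0: r = r^2 mod 47 = 37^2 = 6
  bit 5 = 1: r = r^2 * 13 mod 47 = 6^2 * 13 = 36*13 = 45
  -> B = 45
s = B^a = 45^10 mod 47  (bits of 10 = 1010)
  bit 0 = 1: r = r^2 * 45 mod 47 = 1^2 * 45 = 1*45 = 45
  bit 1 = 0: r = r^2 mod 47 = 45^2 = 4
  bit 2 = 1: r = r^2 * 45 mod 47 = 4^2 * 45 = 16*45 = 15
  bit 3 = 0: r = r^2 mod 47 = 15^2 = 37
  -> s = B^a = 37

Answer: 37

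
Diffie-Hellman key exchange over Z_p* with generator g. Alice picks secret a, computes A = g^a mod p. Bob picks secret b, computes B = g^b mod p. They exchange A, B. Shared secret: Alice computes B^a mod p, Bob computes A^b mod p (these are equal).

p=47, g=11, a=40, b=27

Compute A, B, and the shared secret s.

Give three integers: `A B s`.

Answer: 14 23 17

Derivation:
A = 11^40 mod 47  (bits of 40 = 101000)
  bit 0 = 1: r = r^2 * 11 mod 47 = 1^2 * 11 = 1*11 = 11
  bit 1 = 0: r = r^2 mod 47 = 11^2 = 27
  bit 2 = 1: r = r^2 * 11 mod 47 = 27^2 * 11 = 24*11 = 29
  bit 3 = 0: r = r^2 mod 47 = 29^2 = 42
  bit 4 = 0: r = r^2 mod 47 = 42^2 = 25
  bit 5 = 0: r = r^2 mod 47 = 25^2 = 14
  -> A = 14
B = 11^27 mod 47  (bits of 27 = 11011)
  bit 0 = 1: r = r^2 * 11 mod 47 = 1^2 * 11 = 1*11 = 11
  bit 1 = 1: r = r^2 * 11 mod 47 = 11^2 * 11 = 27*11 = 15
  bit 2 = 0: r = r^2 mod 47 = 15^2 = 37
  bit 3 = 1: r = r^2 * 11 mod 47 = 37^2 * 11 = 6*11 = 19
  bit 4 = 1: r = r^2 * 11 mod 47 = 19^2 * 11 = 32*11 = 23
  -> B = 23
s = B^a = 23^40 mod 47  (bits of 40 = 101000)
  bit 0 = 1: r = r^2 * 23 mod 47 = 1^2 * 23 = 1*23 = 23
  bit 1 = 0: r = r^2 mod 47 = 23^2 = 12
  bit 2 = 1: r = r^2 * 23 mod 47 = 12^2 * 23 = 3*23 = 22
  bit 3 = 0: r = r^2 mod 47 = 22^2 = 14
  bit 4 = 0: r = r^2 mod 47 = 14^2 = 8
  bit 5 = 0: r = r^2 mod 47 = 8^2 = 17
  -> s = B^a = 17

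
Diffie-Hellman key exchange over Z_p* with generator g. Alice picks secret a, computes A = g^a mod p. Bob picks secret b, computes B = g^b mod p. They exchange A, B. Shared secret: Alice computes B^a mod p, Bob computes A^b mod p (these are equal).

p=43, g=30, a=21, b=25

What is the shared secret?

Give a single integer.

Answer: 42

Derivation:
A = 30^21 mod 43  (bits of 21 = 10101)
  bit 0 = 1: r = r^2 * 30 mod 43 = 1^2 * 30 = 1*30 = 30
  bit 1 = 0: r = r^2 mod 43 = 30^2 = 40
  bit 2 = 1: r = r^2 * 30 mod 43 = 40^2 * 30 = 9*30 = 12
  bit 3 = 0: r = r^2 mod 43 = 12^2 = 15
  bit 4 = 1: r = r^2 * 30 mod 43 = 15^2 * 30 = 10*30 = 42
  -> A = 42
B = 30^25 mod 43  (bits of 25 = 11001)
  bit 0 = 1: r = r^2 * 30 mod 43 = 1^2 * 30 = 1*30 = 30
  bit 1 = 1: r = r^2 * 30 mod 43 = 30^2 * 30 = 40*30 = 39
  bit 2 = 0: r = r^2 mod 43 = 39^2 = 16
  bit 3 = 0: r = r^2 mod 43 = 16^2 = 41
  bit 4 = 1: r = r^2 * 30 mod 43 = 41^2 * 30 = 4*30 = 34
  -> B = 34
s = B^a = 34^21 mod 43  (bits of 21 = 10101)
  bit 0 = 1: r = r^2 * 34 mod 43 = 1^2 * 34 = 1*34 = 34
  bit 1 = 0: r = r^2 mod 43 = 34^2 = 38
  bit 2 = 1: r = r^2 * 34 mod 43 = 38^2 * 34 = 25*34 = 33
  bit 3 = 0: r = r^2 mod 43 = 33^2 = 14
  bit 4 = 1: r = r^2 * 34 mod 43 = 14^2 * 34 = 24*34 = 42
  -> s = B^a = 42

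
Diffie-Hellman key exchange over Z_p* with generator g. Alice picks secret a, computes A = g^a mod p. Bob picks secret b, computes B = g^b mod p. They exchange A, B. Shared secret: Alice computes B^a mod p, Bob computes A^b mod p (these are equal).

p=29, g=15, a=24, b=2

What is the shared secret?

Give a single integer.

A = 15^24 mod 29  (bits of 24 = 11000)
  bit 0 = 1: r = r^2 * 15 mod 29 = 1^2 * 15 = 1*15 = 15
  bit 1 = 1: r = r^2 * 15 mod 29 = 15^2 * 15 = 22*15 = 11
  bit 2 = 0: r = r^2 mod 29 = 11^2 = 5
  bit 3 = 0: r = r^2 mod 29 = 5^2 = 25
  bit 4 = 0: r = r^2 mod 29 = 25^2 = 16
  -> A = 16
B = 15^2 mod 29  (bits of 2 = 10)
  bit 0 = 1: r = r^2 * 15 mod 29 = 1^2 * 15 = 1*15 = 15
  bit 1 = 0: r = r^2 mod 29 = 15^2 = 22
  -> B = 22
s = B^a = 22^24 mod 29  (bits of 24 = 11000)
  bit 0 = 1: r = r^2 * 22 mod 29 = 1^2 * 22 = 1*22 = 22
  bit 1 = 1: r = r^2 * 22 mod 29 = 22^2 * 22 = 20*22 = 5
  bit 2 = 0: r = r^2 mod 29 = 5^2 = 25
  bit 3 = 0: r = r^2 mod 29 = 25^2 = 16
  bit 4 = 0: r = r^2 mod 29 = 16^2 = 24
  -> s = B^a = 24

Answer: 24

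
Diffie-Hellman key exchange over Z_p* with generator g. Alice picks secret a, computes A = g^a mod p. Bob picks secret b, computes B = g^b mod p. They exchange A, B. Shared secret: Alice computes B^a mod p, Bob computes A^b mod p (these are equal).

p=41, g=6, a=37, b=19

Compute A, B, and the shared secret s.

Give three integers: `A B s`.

Answer: 15 34 30

Derivation:
A = 6^37 mod 41  (bits of 37 = 100101)
  bit 0 = 1: r = r^2 * 6 mod 41 = 1^2 * 6 = 1*6 = 6
  bit 1 = 0: r = r^2 mod 41 = 6^2 = 36
  bit 2 = 0: r = r^2 mod 41 = 36^2 = 25
  bit 3 = 1: r = r^2 * 6 mod 41 = 25^2 * 6 = 10*6 = 19
  bit 4 = 0: r = r^2 mod 41 = 19^2 = 33
  bit 5 = 1: r = r^2 * 6 mod 41 = 33^2 * 6 = 23*6 = 15
  -> A = 15
B = 6^19 mod 41  (bits of 19 = 10011)
  bit 0 = 1: r = r^2 * 6 mod 41 = 1^2 * 6 = 1*6 = 6
  bit 1 = 0: r = r^2 mod 41 = 6^2 = 36
  bit 2 = 0: r = r^2 mod 41 = 36^2 = 25
  bit 3 = 1: r = r^2 * 6 mod 41 = 25^2 * 6 = 10*6 = 19
  bit 4 = 1: r = r^2 * 6 mod 41 = 19^2 * 6 = 33*6 = 34
  -> B = 34
s = B^a = 34^37 mod 41  (bits of 37 = 100101)
  bit 0 = 1: r = r^2 * 34 mod 41 = 1^2 * 34 = 1*34 = 34
  bit 1 = 0: r = r^2 mod 41 = 34^2 = 8
  bit 2 = 0: r = r^2 mod 41 = 8^2 = 23
  bit 3 = 1: r = r^2 * 34 mod 41 = 23^2 * 34 = 37*34 = 28
  bit 4 = 0: r = r^2 mod 41 = 28^2 = 5
  bit 5 = 1: r = r^2 * 34 mod 41 = 5^2 * 34 = 25*34 = 30
  -> s = B^a = 30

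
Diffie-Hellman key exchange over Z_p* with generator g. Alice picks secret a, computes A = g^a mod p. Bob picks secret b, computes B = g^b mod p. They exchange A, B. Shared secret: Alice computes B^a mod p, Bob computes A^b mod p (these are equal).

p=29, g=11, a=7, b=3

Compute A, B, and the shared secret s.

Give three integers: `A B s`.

Answer: 12 26 17

Derivation:
A = 11^7 mod 29  (bits of 7 = 111)
  bit 0 = 1: r = r^2 * 11 mod 29 = 1^2 * 11 = 1*11 = 11
  bit 1 = 1: r = r^2 * 11 mod 29 = 11^2 * 11 = 5*11 = 26
  bit 2 = 1: r = r^2 * 11 mod 29 = 26^2 * 11 = 9*11 = 12
  -> A = 12
B = 11^3 mod 29  (bits of 3 = 11)
  bit 0 = 1: r = r^2 * 11 mod 29 = 1^2 * 11 = 1*11 = 11
  bit 1 = 1: r = r^2 * 11 mod 29 = 11^2 * 11 = 5*11 = 26
  -> B = 26
s = B^a = 26^7 mod 29  (bits of 7 = 111)
  bit 0 = 1: r = r^2 * 26 mod 29 = 1^2 * 26 = 1*26 = 26
  bit 1 = 1: r = r^2 * 26 mod 29 = 26^2 * 26 = 9*26 = 2
  bit 2 = 1: r = r^2 * 26 mod 29 = 2^2 * 26 = 4*26 = 17
  -> s = B^a = 17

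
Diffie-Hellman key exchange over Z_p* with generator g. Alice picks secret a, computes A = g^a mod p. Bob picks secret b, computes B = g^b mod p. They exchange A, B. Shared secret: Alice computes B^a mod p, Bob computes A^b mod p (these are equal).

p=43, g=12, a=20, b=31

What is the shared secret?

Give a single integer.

Answer: 17

Derivation:
A = 12^20 mod 43  (bits of 20 = 10100)
  bit 0 = 1: r = r^2 * 12 mod 43 = 1^2 * 12 = 1*12 = 12
  bit 1 = 0: r = r^2 mod 43 = 12^2 = 15
  bit 2 = 1: r = r^2 * 12 mod 43 = 15^2 * 12 = 10*12 = 34
  bit 3 = 0: r = r^2 mod 43 = 34^2 = 38
  bit 4 = 0: r = r^2 mod 43 = 38^2 = 25
  -> A = 25
B = 12^31 mod 43  (bits of 31 = 11111)
  bit 0 = 1: r = r^2 * 12 mod 43 = 1^2 * 12 = 1*12 = 12
  bit 1 = 1: r = r^2 * 12 mod 43 = 12^2 * 12 = 15*12 = 8
  bit 2 = 1: r = r^2 * 12 mod 43 = 8^2 * 12 = 21*12 = 37
  bit 3 = 1: r = r^2 * 12 mod 43 = 37^2 * 12 = 36*12 = 2
  bit 4 = 1: r = r^2 * 12 mod 43 = 2^2 * 12 = 4*12 = 5
  -> B = 5
s = B^a = 5^20 mod 43  (bits of 20 = 10100)
  bit 0 = 1: r = r^2 * 5 mod 43 = 1^2 * 5 = 1*5 = 5
  bit 1 = 0: r = r^2 mod 43 = 5^2 = 25
  bit 2 = 1: r = r^2 * 5 mod 43 = 25^2 * 5 = 23*5 = 29
  bit 3 = 0: r = r^2 mod 43 = 29^2 = 24
  bit 4 = 0: r = r^2 mod 43 = 24^2 = 17
  -> s = B^a = 17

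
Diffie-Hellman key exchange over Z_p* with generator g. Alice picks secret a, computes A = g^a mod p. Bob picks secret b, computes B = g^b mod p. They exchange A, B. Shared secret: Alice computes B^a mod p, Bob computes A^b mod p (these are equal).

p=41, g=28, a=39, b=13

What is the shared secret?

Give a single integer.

Answer: 26

Derivation:
A = 28^39 mod 41  (bits of 39 = 100111)
  bit 0 = 1: r = r^2 * 28 mod 41 = 1^2 * 28 = 1*28 = 28
  bit 1 = 0: r = r^2 mod 41 = 28^2 = 5
  bit 2 = 0: r = r^2 mod 41 = 5^2 = 25
  bit 3 = 1: r = r^2 * 28 mod 41 = 25^2 * 28 = 10*28 = 34
  bit 4 = 1: r = r^2 * 28 mod 41 = 34^2 * 28 = 8*28 = 19
  bit 5 = 1: r = r^2 * 28 mod 41 = 19^2 * 28 = 33*28 = 22
  -> A = 22
B = 28^13 mod 41  (bits of 13 = 1101)
  bit 0 = 1: r = r^2 * 28 mod 41 = 1^2 * 28 = 1*28 = 28
  bit 1 = 1: r = r^2 * 28 mod 41 = 28^2 * 28 = 5*28 = 17
  bit 2 = 0: r = r^2 mod 41 = 17^2 = 2
  bit 3 = 1: r = r^2 * 28 mod 41 = 2^2 * 28 = 4*28 = 30
  -> B = 30
s = B^a = 30^39 mod 41  (bits of 39 = 100111)
  bit 0 = 1: r = r^2 * 30 mod 41 = 1^2 * 30 = 1*30 = 30
  bit 1 = 0: r = r^2 mod 41 = 30^2 = 39
  bit 2 = 0: r = r^2 mod 41 = 39^2 = 4
  bit 3 = 1: r = r^2 * 30 mod 41 = 4^2 * 30 = 16*30 = 29
  bit 4 = 1: r = r^2 * 30 mod 41 = 29^2 * 30 = 21*30 = 15
  bit 5 = 1: r = r^2 * 30 mod 41 = 15^2 * 30 = 20*30 = 26
  -> s = B^a = 26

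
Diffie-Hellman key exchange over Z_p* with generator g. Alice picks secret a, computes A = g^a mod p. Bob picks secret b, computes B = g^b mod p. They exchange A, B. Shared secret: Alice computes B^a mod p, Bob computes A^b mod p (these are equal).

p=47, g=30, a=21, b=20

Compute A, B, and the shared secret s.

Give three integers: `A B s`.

Answer: 20 32 14

Derivation:
A = 30^21 mod 47  (bits of 21 = 10101)
  bit 0 = 1: r = r^2 * 30 mod 47 = 1^2 * 30 = 1*30 = 30
  bit 1 = 0: r = r^2 mod 47 = 30^2 = 7
  bit 2 = 1: r = r^2 * 30 mod 47 = 7^2 * 30 = 2*30 = 13
  bit 3 = 0: r = r^2 mod 47 = 13^2 = 28
  bit 4 = 1: r = r^2 * 30 mod 47 = 28^2 * 30 = 32*30 = 20
  -> A = 20
B = 30^20 mod 47  (bits of 20 = 10100)
  bit 0 = 1: r = r^2 * 30 mod 47 = 1^2 * 30 = 1*30 = 30
  bit 1 = 0: r = r^2 mod 47 = 30^2 = 7
  bit 2 = 1: r = r^2 * 30 mod 47 = 7^2 * 30 = 2*30 = 13
  bit 3 = 0: r = r^2 mod 47 = 13^2 = 28
  bit 4 = 0: r = r^2 mod 47 = 28^2 = 32
  -> B = 32
s = B^a = 32^21 mod 47  (bits of 21 = 10101)
  bit 0 = 1: r = r^2 * 32 mod 47 = 1^2 * 32 = 1*32 = 32
  bit 1 = 0: r = r^2 mod 47 = 32^2 = 37
  bit 2 = 1: r = r^2 * 32 mod 47 = 37^2 * 32 = 6*32 = 4
  bit 3 = 0: r = r^2 mod 47 = 4^2 = 16
  bit 4 = 1: r = r^2 * 32 mod 47 = 16^2 * 32 = 21*32 = 14
  -> s = B^a = 14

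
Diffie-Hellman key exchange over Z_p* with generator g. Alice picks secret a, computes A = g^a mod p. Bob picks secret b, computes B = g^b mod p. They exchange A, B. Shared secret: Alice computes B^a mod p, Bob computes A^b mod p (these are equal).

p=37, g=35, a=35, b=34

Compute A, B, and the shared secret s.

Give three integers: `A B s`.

Answer: 18 28 4

Derivation:
A = 35^35 mod 37  (bits of 35 = 100011)
  bit 0 = 1: r = r^2 * 35 mod 37 = 1^2 * 35 = 1*35 = 35
  bit 1 = 0: r = r^2 mod 37 = 35^2 = 4
  bit 2 = 0: r = r^2 mod 37 = 4^2 = 16
  bit 3 = 0: r = r^2 mod 37 = 16^2 = 34
  bit 4 = 1: r = r^2 * 35 mod 37 = 34^2 * 35 = 9*35 = 19
  bit 5 = 1: r = r^2 * 35 mod 37 = 19^2 * 35 = 28*35 = 18
  -> A = 18
B = 35^34 mod 37  (bits of 34 = 100010)
  bit 0 = 1: r = r^2 * 35 mod 37 = 1^2 * 35 = 1*35 = 35
  bit 1 = 0: r = r^2 mod 37 = 35^2 = 4
  bit 2 = 0: r = r^2 mod 37 = 4^2 = 16
  bit 3 = 0: r = r^2 mod 37 = 16^2 = 34
  bit 4 = 1: r = r^2 * 35 mod 37 = 34^2 * 35 = 9*35 = 19
  bit 5 = 0: r = r^2 mod 37 = 19^2 = 28
  -> B = 28
s = B^a = 28^35 mod 37  (bits of 35 = 100011)
  bit 0 = 1: r = r^2 * 28 mod 37 = 1^2 * 28 = 1*28 = 28
  bit 1 = 0: r = r^2 mod 37 = 28^2 = 7
  bit 2 = 0: r = r^2 mod 37 = 7^2 = 12
  bit 3 = 0: r = r^2 mod 37 = 12^2 = 33
  bit 4 = 1: r = r^2 * 28 mod 37 = 33^2 * 28 = 16*28 = 4
  bit 5 = 1: r = r^2 * 28 mod 37 = 4^2 * 28 = 16*28 = 4
  -> s = B^a = 4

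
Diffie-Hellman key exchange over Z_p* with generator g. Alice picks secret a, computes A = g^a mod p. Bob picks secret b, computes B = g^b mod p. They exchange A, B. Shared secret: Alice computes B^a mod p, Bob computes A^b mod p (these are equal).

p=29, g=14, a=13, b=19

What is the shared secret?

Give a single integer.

A = 14^13 mod 29  (bits of 13 = 1101)
  bit 0 = 1: r = r^2 * 14 mod 29 = 1^2 * 14 = 1*14 = 14
  bit 1 = 1: r = r^2 * 14 mod 29 = 14^2 * 14 = 22*14 = 18
  bit 2 = 0: r = r^2 mod 29 = 18^2 = 5
  bit 3 = 1: r = r^2 * 14 mod 29 = 5^2 * 14 = 25*14 = 2
  -> A = 2
B = 14^19 mod 29  (bits of 19 = 10011)
  bit 0 = 1: r = r^2 * 14 mod 29 = 1^2 * 14 = 1*14 = 14
  bit 1 = 0: r = r^2 mod 29 = 14^2 = 22
  bit 2 = 0: r = r^2 mod 29 = 22^2 = 20
  bit 3 = 1: r = r^2 * 14 mod 29 = 20^2 * 14 = 23*14 = 3
  bit 4 = 1: r = r^2 * 14 mod 29 = 3^2 * 14 = 9*14 = 10
  -> B = 10
s = B^a = 10^13 mod 29  (bits of 13 = 1101)
  bit 0 = 1: r = r^2 * 10 mod 29 = 1^2 * 10 = 1*10 = 10
  bit 1 = 1: r = r^2 * 10 mod 29 = 10^2 * 10 = 13*10 = 14
  bit 2 = 0: r = r^2 mod 29 = 14^2 = 22
  bit 3 = 1: r = r^2 * 10 mod 29 = 22^2 * 10 = 20*10 = 26
  -> s = B^a = 26

Answer: 26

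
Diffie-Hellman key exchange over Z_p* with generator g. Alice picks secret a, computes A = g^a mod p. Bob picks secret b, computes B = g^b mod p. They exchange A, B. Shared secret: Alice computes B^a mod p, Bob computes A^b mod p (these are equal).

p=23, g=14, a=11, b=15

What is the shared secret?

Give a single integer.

A = 14^11 mod 23  (bits of 11 = 1011)
  bit 0 = 1: r = r^2 * 14 mod 23 = 1^2 * 14 = 1*14 = 14
  bit 1 = 0: r = r^2 mod 23 = 14^2 = 12
  bit 2 = 1: r = r^2 * 14 mod 23 = 12^2 * 14 = 6*14 = 15
  bit 3 = 1: r = r^2 * 14 mod 23 = 15^2 * 14 = 18*14 = 22
  -> A = 22
B = 14^15 mod 23  (bits of 15 = 1111)
  bit 0 = 1: r = r^2 * 14 mod 23 = 1^2 * 14 = 1*14 = 14
  bit 1 = 1: r = r^2 * 14 mod 23 = 14^2 * 14 = 12*14 = 7
  bit 2 = 1: r = r^2 * 14 mod 23 = 7^2 * 14 = 3*14 = 19
  bit 3 = 1: r = r^2 * 14 mod 23 = 19^2 * 14 = 16*14 = 17
  -> B = 17
s = B^a = 17^11 mod 23  (bits of 11 = 1011)
  bit 0 = 1: r = r^2 * 17 mod 23 = 1^2 * 17 = 1*17 = 17
  bit 1 = 0: r = r^2 mod 23 = 17^2 = 13
  bit 2 = 1: r = r^2 * 17 mod 23 = 13^2 * 17 = 8*17 = 21
  bit 3 = 1: r = r^2 * 17 mod 23 = 21^2 * 17 = 4*17 = 22
  -> s = B^a = 22

Answer: 22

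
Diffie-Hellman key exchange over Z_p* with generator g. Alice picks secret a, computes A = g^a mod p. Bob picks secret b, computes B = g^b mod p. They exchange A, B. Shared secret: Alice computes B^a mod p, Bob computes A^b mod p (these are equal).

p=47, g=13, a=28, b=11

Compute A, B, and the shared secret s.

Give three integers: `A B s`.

A = 13^28 mod 47  (bits of 28 = 11100)
  bit 0 = 1: r = r^2 * 13 mod 47 = 1^2 * 13 = 1*13 = 13
  bit 1 = 1: r = r^2 * 13 mod 47 = 13^2 * 13 = 28*13 = 35
  bit 2 = 1: r = r^2 * 13 mod 47 = 35^2 * 13 = 3*13 = 39
  bit 3 = 0: r = r^2 mod 47 = 39^2 = 17
  bit 4 = 0: r = r^2 mod 47 = 17^2 = 7
  -> A = 7
B = 13^11 mod 47  (bits of 11 = 1011)
  bit 0 = 1: r = r^2 * 13 mod 47 = 1^2 * 13 = 1*13 = 13
  bit 1 = 0: r = r^2 mod 47 = 13^2 = 28
  bit 2 = 1: r = r^2 * 13 mod 47 = 28^2 * 13 = 32*13 = 40
  bit 3 = 1: r = r^2 * 13 mod 47 = 40^2 * 13 = 2*13 = 26
  -> B = 26
s = B^a = 26^28 mod 47  (bits of 28 = 11100)
  bit 0 = 1: r = r^2 * 26 mod 47 = 1^2 * 26 = 1*26 = 26
  bit 1 = 1: r = r^2 * 26 mod 47 = 26^2 * 26 = 18*26 = 45
  bit 2 = 1: r = r^2 * 26 mod 47 = 45^2 * 26 = 4*26 = 10
  bit 3 = 0: r = r^2 mod 47 = 10^2 = 6
  bit 4 = 0: r = r^2 mod 47 = 6^2 = 36
  -> s = B^a = 36

Answer: 7 26 36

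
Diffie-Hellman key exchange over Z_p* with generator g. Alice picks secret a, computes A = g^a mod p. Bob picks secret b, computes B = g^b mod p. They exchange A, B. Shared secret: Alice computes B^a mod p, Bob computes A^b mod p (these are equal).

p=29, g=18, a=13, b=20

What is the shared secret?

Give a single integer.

A = 18^13 mod 29  (bits of 13 = 1101)
  bit 0 = 1: r = r^2 * 18 mod 29 = 1^2 * 18 = 1*18 = 18
  bit 1 = 1: r = r^2 * 18 mod 29 = 18^2 * 18 = 5*18 = 3
  bit 2 = 0: r = r^2 mod 29 = 3^2 = 9
  bit 3 = 1: r = r^2 * 18 mod 29 = 9^2 * 18 = 23*18 = 8
  -> A = 8
B = 18^20 mod 29  (bits of 20 = 10100)
  bit 0 = 1: r = r^2 * 18 mod 29 = 1^2 * 18 = 1*18 = 18
  bit 1 = 0: r = r^2 mod 29 = 18^2 = 5
  bit 2 = 1: r = r^2 * 18 mod 29 = 5^2 * 18 = 25*18 = 15
  bit 3 = 0: r = r^2 mod 29 = 15^2 = 22
  bit 4 = 0: r = r^2 mod 29 = 22^2 = 20
  -> B = 20
s = B^a = 20^13 mod 29  (bits of 13 = 1101)
  bit 0 = 1: r = r^2 * 20 mod 29 = 1^2 * 20 = 1*20 = 20
  bit 1 = 1: r = r^2 * 20 mod 29 = 20^2 * 20 = 23*20 = 25
  bit 2 = 0: r = r^2 mod 29 = 25^2 = 16
  bit 3 = 1: r = r^2 * 20 mod 29 = 16^2 * 20 = 24*20 = 16
  -> s = B^a = 16

Answer: 16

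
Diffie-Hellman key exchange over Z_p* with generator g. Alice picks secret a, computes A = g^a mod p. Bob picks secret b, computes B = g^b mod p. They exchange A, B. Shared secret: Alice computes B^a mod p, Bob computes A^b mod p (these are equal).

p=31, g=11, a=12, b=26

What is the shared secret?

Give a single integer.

A = 11^12 mod 31  (bits of 12 = 1100)
  bit 0 = 1: r = r^2 * 11 mod 31 = 1^2 * 11 = 1*11 = 11
  bit 1 = 1: r = r^2 * 11 mod 31 = 11^2 * 11 = 28*11 = 29
  bit 2 = 0: r = r^2 mod 31 = 29^2 = 4
  bit 3 = 0: r = r^2 mod 31 = 4^2 = 16
  -> A = 16
B = 11^26 mod 31  (bits of 26 = 11010)
  bit 0 = 1: r = r^2 * 11 mod 31 = 1^2 * 11 = 1*11 = 11
  bit 1 = 1: r = r^2 * 11 mod 31 = 11^2 * 11 = 28*11 = 29
  bit 2 = 0: r = r^2 mod 31 = 29^2 = 4
  bit 3 = 1: r = r^2 * 11 mod 31 = 4^2 * 11 = 16*11 = 21
  bit 4 = 0: r = r^2 mod 31 = 21^2 = 7
  -> B = 7
s = B^a = 7^12 mod 31  (bits of 12 = 1100)
  bit 0 = 1: r = r^2 * 7 mod 31 = 1^2 * 7 = 1*7 = 7
  bit 1 = 1: r = r^2 * 7 mod 31 = 7^2 * 7 = 18*7 = 2
  bit 2 = 0: r = r^2 mod 31 = 2^2 = 4
  bit 3 = 0: r = r^2 mod 31 = 4^2 = 16
  -> s = B^a = 16

Answer: 16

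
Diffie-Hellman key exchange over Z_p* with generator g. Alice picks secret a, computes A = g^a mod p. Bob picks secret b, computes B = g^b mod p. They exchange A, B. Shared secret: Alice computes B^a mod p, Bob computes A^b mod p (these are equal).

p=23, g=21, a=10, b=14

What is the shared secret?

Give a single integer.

A = 21^10 mod 23  (bits of 10 = 1010)
  bit 0 = 1: r = r^2 * 21 mod 23 = 1^2 * 21 = 1*21 = 21
  bit 1 = 0: r = r^2 mod 23 = 21^2 = 4
  bit 2 = 1: r = r^2 * 21 mod 23 = 4^2 * 21 = 16*21 = 14
  bit 3 = 0: r = r^2 mod 23 = 14^2 = 12
  -> A = 12
B = 21^14 mod 23  (bits of 14 = 1110)
  bit 0 = 1: r = r^2 * 21 mod 23 = 1^2 * 21 = 1*21 = 21
  bit 1 = 1: r = r^2 * 21 mod 23 = 21^2 * 21 = 4*21 = 15
  bit 2 = 1: r = r^2 * 21 mod 23 = 15^2 * 21 = 18*21 = 10
  bit 3 = 0: r = r^2 mod 23 = 10^2 = 8
  -> B = 8
s = B^a = 8^10 mod 23  (bits of 10 = 1010)
  bit 0 = 1: r = r^2 * 8 mod 23 = 1^2 * 8 = 1*8 = 8
  bit 1 = 0: r = r^2 mod 23 = 8^2 = 18
  bit 2 = 1: r = r^2 * 8 mod 23 = 18^2 * 8 = 2*8 = 16
  bit 3 = 0: r = r^2 mod 23 = 16^2 = 3
  -> s = B^a = 3

Answer: 3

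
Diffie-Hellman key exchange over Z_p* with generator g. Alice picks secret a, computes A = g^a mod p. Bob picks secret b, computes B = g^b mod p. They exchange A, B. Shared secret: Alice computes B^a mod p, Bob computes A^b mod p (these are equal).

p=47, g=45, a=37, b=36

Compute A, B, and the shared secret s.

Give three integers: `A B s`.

A = 45^37 mod 47  (bits of 37 = 100101)
  bit 0 = 1: r = r^2 * 45 mod 47 = 1^2 * 45 = 1*45 = 45
  bit 1 = 0: r = r^2 mod 47 = 45^2 = 4
  bit 2 = 0: r = r^2 mod 47 = 4^2 = 16
  bit 3 = 1: r = r^2 * 45 mod 47 = 16^2 * 45 = 21*45 = 5
  bit 4 = 0: r = r^2 mod 47 = 5^2 = 25
  bit 5 = 1: r = r^2 * 45 mod 47 = 25^2 * 45 = 14*45 = 19
  -> A = 19
B = 45^36 mod 47  (bits of 36 = 100100)
  bit 0 = 1: r = r^2 * 45 mod 47 = 1^2 * 45 = 1*45 = 45
  bit 1 = 0: r = r^2 mod 47 = 45^2 = 4
  bit 2 = 0: r = r^2 mod 47 = 4^2 = 16
  bit 3 = 1: r = r^2 * 45 mod 47 = 16^2 * 45 = 21*45 = 5
  bit 4 = 0: r = r^2 mod 47 = 5^2 = 25
  bit 5 = 0: r = r^2 mod 47 = 25^2 = 14
  -> B = 14
s = B^a = 14^37 mod 47  (bits of 37 = 100101)
  bit 0 = 1: r = r^2 * 14 mod 47 = 1^2 * 14 = 1*14 = 14
  bit 1 = 0: r = r^2 mod 47 = 14^2 = 8
  bit 2 = 0: r = r^2 mod 47 = 8^2 = 17
  bit 3 = 1: r = r^2 * 14 mod 47 = 17^2 * 14 = 7*14 = 4
  bit 4 = 0: r = r^2 mod 47 = 4^2 = 16
  bit 5 = 1: r = r^2 * 14 mod 47 = 16^2 * 14 = 21*14 = 12
  -> s = B^a = 12

Answer: 19 14 12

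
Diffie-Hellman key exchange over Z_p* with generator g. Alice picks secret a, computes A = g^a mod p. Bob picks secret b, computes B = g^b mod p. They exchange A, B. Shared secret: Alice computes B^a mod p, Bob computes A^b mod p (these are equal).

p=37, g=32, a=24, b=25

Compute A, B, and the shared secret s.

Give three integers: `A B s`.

A = 32^24 mod 37  (bits of 24 = 11000)
  bit 0 = 1: r = r^2 * 32 mod 37 = 1^2 * 32 = 1*32 = 32
  bit 1 = 1: r = r^2 * 32 mod 37 = 32^2 * 32 = 25*32 = 23
  bit 2 = 0: r = r^2 mod 37 = 23^2 = 11
  bit 3 = 0: r = r^2 mod 37 = 11^2 = 10
  bit 4 = 0: r = r^2 mod 37 = 10^2 = 26
  -> A = 26
B = 32^25 mod 37  (bits of 25 = 11001)
  bit 0 = 1: r = r^2 * 32 mod 37 = 1^2 * 32 = 1*32 = 32
  bit 1 = 1: r = r^2 * 32 mod 37 = 32^2 * 32 = 25*32 = 23
  bit 2 = 0: r = r^2 mod 37 = 23^2 = 11
  bit 3 = 0: r = r^2 mod 37 = 11^2 = 10
  bit 4 = 1: r = r^2 * 32 mod 37 = 10^2 * 32 = 26*32 = 18
  -> B = 18
s = B^a = 18^24 mod 37  (bits of 24 = 11000)
  bit 0 = 1: r = r^2 * 18 mod 37 = 1^2 * 18 = 1*18 = 18
  bit 1 = 1: r = r^2 * 18 mod 37 = 18^2 * 18 = 28*18 = 23
  bit 2 = 0: r = r^2 mod 37 = 23^2 = 11
  bit 3 = 0: r = r^2 mod 37 = 11^2 = 10
  bit 4 = 0: r = r^2 mod 37 = 10^2 = 26
  -> s = B^a = 26

Answer: 26 18 26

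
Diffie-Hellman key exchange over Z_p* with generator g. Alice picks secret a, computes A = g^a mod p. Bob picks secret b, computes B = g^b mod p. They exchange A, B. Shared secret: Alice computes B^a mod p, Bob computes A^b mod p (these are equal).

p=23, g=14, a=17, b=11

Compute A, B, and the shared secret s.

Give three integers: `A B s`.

A = 14^17 mod 23  (bits of 17 = 10001)
  bit 0 = 1: r = r^2 * 14 mod 23 = 1^2 * 14 = 1*14 = 14
  bit 1 = 0: r = r^2 mod 23 = 14^2 = 12
  bit 2 = 0: r = r^2 mod 23 = 12^2 = 6
  bit 3 = 0: r = r^2 mod 23 = 6^2 = 13
  bit 4 = 1: r = r^2 * 14 mod 23 = 13^2 * 14 = 8*14 = 20
  -> A = 20
B = 14^11 mod 23  (bits of 11 = 1011)
  bit 0 = 1: r = r^2 * 14 mod 23 = 1^2 * 14 = 1*14 = 14
  bit 1 = 0: r = r^2 mod 23 = 14^2 = 12
  bit 2 = 1: r = r^2 * 14 mod 23 = 12^2 * 14 = 6*14 = 15
  bit 3 = 1: r = r^2 * 14 mod 23 = 15^2 * 14 = 18*14 = 22
  -> B = 22
s = B^a = 22^17 mod 23  (bits of 17 = 10001)
  bit 0 = 1: r = r^2 * 22 mod 23 = 1^2 * 22 = 1*22 = 22
  bit 1 = 0: r = r^2 mod 23 = 22^2 = 1
  bit 2 = 0: r = r^2 mod 23 = 1^2 = 1
  bit 3 = 0: r = r^2 mod 23 = 1^2 = 1
  bit 4 = 1: r = r^2 * 22 mod 23 = 1^2 * 22 = 1*22 = 22
  -> s = B^a = 22

Answer: 20 22 22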